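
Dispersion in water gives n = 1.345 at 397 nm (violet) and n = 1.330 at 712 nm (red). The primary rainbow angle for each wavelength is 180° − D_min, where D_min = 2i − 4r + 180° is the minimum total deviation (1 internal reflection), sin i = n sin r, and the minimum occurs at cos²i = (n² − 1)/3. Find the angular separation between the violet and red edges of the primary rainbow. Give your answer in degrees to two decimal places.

2.15°

At 397 nm (n = 1.345): cos²i = 0.26967 → i = 58.715°, r = 39.448°, D_min = 139.635°, rainbow angle = 40.365°.
At 712 nm (n = 1.330): cos²i = 0.25630 → i = 59.585°, r = 40.422°, D_min = 137.484°, rainbow angle = 42.516°.
Angular width = |40.365° − 42.516°| = 2.152°.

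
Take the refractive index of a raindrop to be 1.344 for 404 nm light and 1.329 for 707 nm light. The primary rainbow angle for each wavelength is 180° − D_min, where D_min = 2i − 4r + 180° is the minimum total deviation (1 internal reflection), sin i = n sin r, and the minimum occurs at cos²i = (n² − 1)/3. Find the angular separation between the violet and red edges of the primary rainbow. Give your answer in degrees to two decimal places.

At 404 nm (n = 1.344): cos²i = 0.26878 → i = 58.772°, r = 39.512°, D_min = 139.495°, rainbow angle = 40.505°.
At 707 nm (n = 1.329): cos²i = 0.25541 → i = 59.643°, r = 40.487°, D_min = 137.337°, rainbow angle = 42.663°.
Angular width = |40.505° − 42.663°| = 2.158°.

2.16°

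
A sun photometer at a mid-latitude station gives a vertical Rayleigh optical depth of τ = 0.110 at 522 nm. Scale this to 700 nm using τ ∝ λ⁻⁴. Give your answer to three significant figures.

0.0340

τ(700 nm) = τ(522 nm) × (522/700)⁴ = 0.110 × (0.7457)⁴ = 0.110 × 0.3092 = 0.0340.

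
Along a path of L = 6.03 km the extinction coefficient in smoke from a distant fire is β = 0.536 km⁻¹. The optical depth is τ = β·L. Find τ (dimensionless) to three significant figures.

τ = β·L = 0.536 × 6.03 = 3.2321.

3.23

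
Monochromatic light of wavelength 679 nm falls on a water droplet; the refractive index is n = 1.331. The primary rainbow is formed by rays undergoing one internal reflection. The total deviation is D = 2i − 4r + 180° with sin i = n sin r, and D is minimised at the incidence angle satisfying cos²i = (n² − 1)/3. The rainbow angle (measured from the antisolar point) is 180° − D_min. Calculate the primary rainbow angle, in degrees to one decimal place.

42.4°

cos²i = (1.77156 − 1)/3 = 0.25719; i = arccos(0.50714) = 59.527°.
sin r = sin 59.527°/1.331 = 0.64753; r = 40.356°.
D_min = 2·59.527° − 4·40.356° + 180° = 137.630°.
Rainbow angle = 180° − D_min = 42.370°.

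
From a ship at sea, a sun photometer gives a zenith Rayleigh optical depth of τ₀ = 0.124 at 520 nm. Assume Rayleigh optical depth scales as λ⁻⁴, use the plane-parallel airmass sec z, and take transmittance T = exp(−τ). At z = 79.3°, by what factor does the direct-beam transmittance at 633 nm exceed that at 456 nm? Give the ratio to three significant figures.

2.28

Airmass: sec 79.3° = 5.3860.
τ(633 nm) = 0.124 × (520/633)⁴ × 5.3860 = 0.124 × 0.4554 × 5.3860 = 0.3041.
τ(456 nm) = 0.124 × (520/456)⁴ × 5.3860 = 0.124 × 1.6910 × 5.3860 = 1.1294.
T(633)/T(456) = exp(τ_B − τ_A) = exp(0.8252) = 2.2824.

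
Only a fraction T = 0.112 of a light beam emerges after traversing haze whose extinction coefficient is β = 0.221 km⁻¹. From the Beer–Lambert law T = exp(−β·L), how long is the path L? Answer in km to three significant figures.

Beer–Lambert: T = exp(−βL) ⇒ L = −ln(T)/β = −ln(0.112)/0.221 = 2.1893/0.221 = 9.906 km.

9.91 km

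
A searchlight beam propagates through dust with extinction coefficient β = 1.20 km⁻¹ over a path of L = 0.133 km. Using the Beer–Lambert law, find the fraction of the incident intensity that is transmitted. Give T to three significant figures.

0.852

τ = β·L = 1.20 × 0.133 = 0.1596.
T = exp(−0.1596) = 0.8525.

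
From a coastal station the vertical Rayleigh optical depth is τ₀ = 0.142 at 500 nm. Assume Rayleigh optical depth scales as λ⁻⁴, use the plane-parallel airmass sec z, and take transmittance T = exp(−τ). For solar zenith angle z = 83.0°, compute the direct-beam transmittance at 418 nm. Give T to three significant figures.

sec 83.0° = 8.2055.
τ = 0.142 × (500/418)⁴ × 8.2055 = 0.142 × 2.0473 × 8.2055 = 2.3854.
T = exp(−2.3854) = 0.0920.

0.0920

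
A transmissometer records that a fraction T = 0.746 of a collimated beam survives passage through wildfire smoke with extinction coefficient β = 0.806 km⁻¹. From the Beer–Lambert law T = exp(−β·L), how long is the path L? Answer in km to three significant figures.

0.364 km

Beer–Lambert: T = exp(−βL) ⇒ L = −ln(T)/β = −ln(0.746)/0.806 = 0.2930/0.806 = 0.3636 km.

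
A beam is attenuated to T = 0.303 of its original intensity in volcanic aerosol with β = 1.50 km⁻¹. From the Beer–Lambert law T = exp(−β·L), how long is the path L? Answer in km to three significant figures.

0.796 km

Beer–Lambert: T = exp(−βL) ⇒ L = −ln(T)/β = −ln(0.303)/1.50 = 1.1940/1.50 = 0.796 km.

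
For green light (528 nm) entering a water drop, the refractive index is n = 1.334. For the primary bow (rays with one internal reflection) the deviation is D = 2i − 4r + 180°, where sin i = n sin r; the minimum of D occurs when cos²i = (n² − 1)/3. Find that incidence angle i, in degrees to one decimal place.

cos²i = (1.334² − 1)/3 = (1.77956 − 1)/3 = 0.25985.
cos i = 0.50976, so i = 59.352°.

59.4°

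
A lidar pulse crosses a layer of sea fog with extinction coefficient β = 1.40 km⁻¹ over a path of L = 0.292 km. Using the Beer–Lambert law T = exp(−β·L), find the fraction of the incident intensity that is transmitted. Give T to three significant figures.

0.664

τ = β·L = 1.40 × 0.292 = 0.4088.
T = exp(−0.4088) = 0.6644.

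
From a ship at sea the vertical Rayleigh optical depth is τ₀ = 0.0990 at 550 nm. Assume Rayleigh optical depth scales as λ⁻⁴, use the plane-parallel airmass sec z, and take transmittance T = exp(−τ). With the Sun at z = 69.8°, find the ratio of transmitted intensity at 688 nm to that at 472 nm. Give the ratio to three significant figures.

Airmass: sec 69.8° = 2.8960.
τ(688 nm) = 0.0990 × (550/688)⁴ × 2.8960 = 0.0990 × 0.4084 × 2.8960 = 0.1171.
τ(472 nm) = 0.0990 × (550/472)⁴ × 2.8960 = 0.0990 × 1.8437 × 2.8960 = 0.5286.
T(688)/T(472) = exp(τ_B − τ_A) = exp(0.4115) = 1.5091.

1.51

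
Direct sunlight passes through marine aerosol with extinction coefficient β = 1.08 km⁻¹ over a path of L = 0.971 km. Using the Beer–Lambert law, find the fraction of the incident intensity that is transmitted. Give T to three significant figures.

τ = β·L = 1.08 × 0.971 = 1.0487.
T = exp(−1.0487) = 0.3504.

0.350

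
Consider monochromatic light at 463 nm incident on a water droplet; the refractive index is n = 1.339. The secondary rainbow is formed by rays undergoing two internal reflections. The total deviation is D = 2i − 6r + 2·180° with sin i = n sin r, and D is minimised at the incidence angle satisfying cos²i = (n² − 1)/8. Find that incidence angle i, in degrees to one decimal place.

cos²i = (1.339² − 1)/8 = (1.79292 − 1)/8 = 0.09912.
cos i = 0.31483, so i = 71.650°.

71.6°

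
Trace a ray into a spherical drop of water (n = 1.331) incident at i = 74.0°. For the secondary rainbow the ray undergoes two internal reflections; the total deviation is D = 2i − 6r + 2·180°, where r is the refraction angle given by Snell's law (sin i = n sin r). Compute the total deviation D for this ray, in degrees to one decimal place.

sin r = sin 74.0° / 1.331 = 0.9613/1.331 = 0.7222; r = 46.24°.
D = 2·74.0° − 6·46.24° + 2·180° = 148.00° − 277.42° + 360° = 230.58°.

230.6°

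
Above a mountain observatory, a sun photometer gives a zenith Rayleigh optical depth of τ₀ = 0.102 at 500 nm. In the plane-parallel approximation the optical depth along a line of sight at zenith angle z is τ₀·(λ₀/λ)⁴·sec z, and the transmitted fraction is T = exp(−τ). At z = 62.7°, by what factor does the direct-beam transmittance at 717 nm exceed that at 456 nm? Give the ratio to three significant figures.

1.31

Airmass: sec 62.7° = 2.1803.
τ(717 nm) = 0.102 × (500/717)⁴ × 2.1803 = 0.102 × 0.2365 × 2.1803 = 0.0526.
τ(456 nm) = 0.102 × (500/456)⁴ × 2.1803 = 0.102 × 1.4455 × 2.1803 = 0.3215.
T(717)/T(456) = exp(τ_B − τ_A) = exp(0.2689) = 1.3085.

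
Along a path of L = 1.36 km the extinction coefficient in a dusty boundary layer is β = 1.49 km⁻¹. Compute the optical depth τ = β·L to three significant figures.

2.03

τ = β·L = 1.49 × 1.36 = 2.0264.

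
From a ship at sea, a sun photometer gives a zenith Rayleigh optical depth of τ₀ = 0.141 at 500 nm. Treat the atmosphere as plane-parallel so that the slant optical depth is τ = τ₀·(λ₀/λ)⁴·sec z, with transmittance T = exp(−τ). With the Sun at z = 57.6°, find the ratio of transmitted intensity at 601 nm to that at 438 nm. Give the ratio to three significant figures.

Airmass: sec 57.6° = 1.8663.
τ(601 nm) = 0.141 × (500/601)⁴ × 1.8663 = 0.141 × 0.4791 × 1.8663 = 0.1261.
τ(438 nm) = 0.141 × (500/438)⁴ × 1.8663 = 0.141 × 1.6982 × 1.8663 = 0.4469.
T(601)/T(438) = exp(τ_B − τ_A) = exp(0.3208) = 1.3782.

1.38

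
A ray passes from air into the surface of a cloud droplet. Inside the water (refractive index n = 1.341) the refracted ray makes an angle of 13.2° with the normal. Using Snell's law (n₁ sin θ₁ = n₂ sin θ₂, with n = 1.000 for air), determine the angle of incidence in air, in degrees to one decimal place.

17.8°

Snell: sin θ_i = n · sin θ_r = 1.341 × sin 13.2° = 1.341 × 0.2284 = 0.3062.
θ_i = arcsin(0.3062) = 17.83°.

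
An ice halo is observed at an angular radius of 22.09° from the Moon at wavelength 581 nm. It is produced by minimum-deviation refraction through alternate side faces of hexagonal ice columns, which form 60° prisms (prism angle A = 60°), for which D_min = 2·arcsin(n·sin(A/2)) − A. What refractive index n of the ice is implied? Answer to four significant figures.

Rearranging: n = sin((D_min + A)/2) / sin(A/2).
(D_min + A)/2 = (22.09° + 60°)/2 = 41.045°.
n = sin 41.045° / sin 30° = 0.6567 / 0.5000 = 1.3133.

1.313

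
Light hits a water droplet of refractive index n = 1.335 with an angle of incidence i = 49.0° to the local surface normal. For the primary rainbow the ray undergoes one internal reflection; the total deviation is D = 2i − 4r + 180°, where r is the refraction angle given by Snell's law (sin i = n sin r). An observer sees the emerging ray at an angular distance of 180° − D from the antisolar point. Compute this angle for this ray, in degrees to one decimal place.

sin r = sin 49.0° / 1.335 = 0.7547/1.335 = 0.5653; r = 34.42°.
D = 2·49.0° − 4·34.42° + 180° = 98.00° − 137.70° + 180° = 140.30°.
Angle from antisolar point = 180° − D = 39.70°.

39.7°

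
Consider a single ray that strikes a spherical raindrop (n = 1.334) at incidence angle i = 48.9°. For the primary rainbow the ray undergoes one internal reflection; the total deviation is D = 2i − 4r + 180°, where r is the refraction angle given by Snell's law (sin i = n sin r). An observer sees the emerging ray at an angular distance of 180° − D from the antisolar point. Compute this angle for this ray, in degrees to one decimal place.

sin r = sin 48.9° / 1.334 = 0.7536/1.334 = 0.5649; r = 34.39°.
D = 2·48.9° − 4·34.39° + 180° = 97.80° − 137.58° + 180° = 140.22°.
Angle from antisolar point = 180° − D = 39.78°.

39.8°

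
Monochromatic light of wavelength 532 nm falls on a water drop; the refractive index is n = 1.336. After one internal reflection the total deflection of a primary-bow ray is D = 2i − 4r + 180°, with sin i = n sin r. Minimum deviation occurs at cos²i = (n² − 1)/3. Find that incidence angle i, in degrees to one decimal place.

cos²i = (1.336² − 1)/3 = (1.78490 − 1)/3 = 0.26163.
cos i = 0.51150, so i = 59.236°.

59.2°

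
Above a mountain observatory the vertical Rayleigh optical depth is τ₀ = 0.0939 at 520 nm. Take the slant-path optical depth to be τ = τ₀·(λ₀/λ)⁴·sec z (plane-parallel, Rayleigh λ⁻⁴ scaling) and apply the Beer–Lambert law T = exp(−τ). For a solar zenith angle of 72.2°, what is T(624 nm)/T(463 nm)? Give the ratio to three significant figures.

1.41

Airmass: sec 72.2° = 3.2712.
τ(624 nm) = 0.0939 × (520/624)⁴ × 3.2712 = 0.0939 × 0.4823 × 3.2712 = 0.1481.
τ(463 nm) = 0.0939 × (520/463)⁴ × 3.2712 = 0.0939 × 1.5911 × 3.2712 = 0.4887.
T(624)/T(463) = exp(τ_B − τ_A) = exp(0.3406) = 1.4058.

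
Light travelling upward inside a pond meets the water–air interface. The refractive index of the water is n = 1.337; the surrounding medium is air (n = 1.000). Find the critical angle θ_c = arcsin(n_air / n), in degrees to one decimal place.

sin θ_c = n_air / n = 1.000 / 1.337 = 0.7479.
θ_c = arcsin(0.7479) = 48.41°.

48.4°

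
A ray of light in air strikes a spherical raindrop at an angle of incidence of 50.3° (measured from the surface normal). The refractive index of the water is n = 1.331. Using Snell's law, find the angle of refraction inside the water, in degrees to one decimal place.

Snell: sin θ_r = sin θ_i / n = sin 50.3° / 1.331 = 0.7694 / 1.331 = 0.5781.
θ_r = arcsin(0.5781) = 35.31°.

35.3°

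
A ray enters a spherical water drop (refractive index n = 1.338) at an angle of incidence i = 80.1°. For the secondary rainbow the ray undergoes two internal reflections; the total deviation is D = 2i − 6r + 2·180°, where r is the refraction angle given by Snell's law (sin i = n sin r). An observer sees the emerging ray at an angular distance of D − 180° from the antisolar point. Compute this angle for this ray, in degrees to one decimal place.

55.7°

sin r = sin 80.1° / 1.338 = 0.9851/1.338 = 0.7363; r = 47.41°.
D = 2·80.1° − 6·47.41° + 2·180° = 160.20° − 284.48° + 360° = 235.72°.
Angle from antisolar point = D − 180° = 55.72°.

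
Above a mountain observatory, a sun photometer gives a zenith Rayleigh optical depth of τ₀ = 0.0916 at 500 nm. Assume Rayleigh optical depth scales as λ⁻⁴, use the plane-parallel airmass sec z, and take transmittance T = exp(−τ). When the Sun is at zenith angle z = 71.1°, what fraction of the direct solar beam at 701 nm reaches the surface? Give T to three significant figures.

0.929

sec 71.1° = 3.0872.
τ = 0.0916 × (500/701)⁴ × 3.0872 = 0.0916 × 0.2588 × 3.0872 = 0.0732.
T = exp(−0.0732) = 0.9294.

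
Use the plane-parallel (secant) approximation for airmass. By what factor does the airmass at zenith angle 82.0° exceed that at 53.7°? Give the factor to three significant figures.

X(82.0°)/X(53.7°) = sec 82.0° / sec 53.7° = cos 53.7° / cos 82.0° = 0.5920/0.1392 = 4.2538.

4.25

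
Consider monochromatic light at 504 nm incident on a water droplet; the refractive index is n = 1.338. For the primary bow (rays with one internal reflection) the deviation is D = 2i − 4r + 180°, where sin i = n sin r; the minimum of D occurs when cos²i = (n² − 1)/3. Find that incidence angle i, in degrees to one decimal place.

cos²i = (1.338² − 1)/3 = (1.79024 − 1)/3 = 0.26341.
cos i = 0.51324, so i = 59.120°.

59.1°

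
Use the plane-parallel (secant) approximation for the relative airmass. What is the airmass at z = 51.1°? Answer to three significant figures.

1.59

X = sec z = 1/cos 51.1° = 1/0.6280 = 1.5925.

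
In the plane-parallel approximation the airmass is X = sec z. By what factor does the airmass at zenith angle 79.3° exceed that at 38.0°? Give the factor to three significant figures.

4.24

X(79.3°)/X(38.0°) = sec 79.3° / sec 38.0° = cos 38.0° / cos 79.3° = 0.7880/0.1857 = 4.2442.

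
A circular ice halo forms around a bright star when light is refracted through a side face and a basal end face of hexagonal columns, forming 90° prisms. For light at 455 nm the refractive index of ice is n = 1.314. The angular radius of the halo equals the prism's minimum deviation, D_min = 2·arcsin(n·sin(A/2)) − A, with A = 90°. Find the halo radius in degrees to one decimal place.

46.6°

n·sin(A/2) = 1.314 × sin 45° = 1.314 × 0.7071 = 0.9291.
D_min = 2·arcsin(0.9291) − 90° = 2 × 68.301° − 90° = 46.602°.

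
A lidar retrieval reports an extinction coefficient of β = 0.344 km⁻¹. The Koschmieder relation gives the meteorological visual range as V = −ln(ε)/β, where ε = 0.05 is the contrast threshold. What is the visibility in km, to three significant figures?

8.71 km

V = −ln(0.05) / 0.344 = 2.996 / 0.344 = 8.7085 km.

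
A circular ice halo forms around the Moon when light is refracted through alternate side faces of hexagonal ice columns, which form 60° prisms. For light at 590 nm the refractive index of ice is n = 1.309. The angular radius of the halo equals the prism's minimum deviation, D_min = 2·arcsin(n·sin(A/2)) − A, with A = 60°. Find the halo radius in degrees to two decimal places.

n·sin(A/2) = 1.309 × sin 30° = 1.309 × 0.5000 = 0.6545.
D_min = 2·arcsin(0.6545) − 60° = 2 × 40.882° − 60° = 21.763°.

21.76°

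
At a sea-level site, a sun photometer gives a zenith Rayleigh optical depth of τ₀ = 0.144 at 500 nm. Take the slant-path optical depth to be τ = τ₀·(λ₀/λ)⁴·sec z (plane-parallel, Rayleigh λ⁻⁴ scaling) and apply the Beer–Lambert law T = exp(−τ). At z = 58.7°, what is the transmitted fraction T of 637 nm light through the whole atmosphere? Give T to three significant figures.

sec 58.7° = 1.9249.
τ = 0.144 × (500/637)⁴ × 1.9249 = 0.144 × 0.3796 × 1.9249 = 0.1052.
T = exp(−0.1052) = 0.9001.

0.900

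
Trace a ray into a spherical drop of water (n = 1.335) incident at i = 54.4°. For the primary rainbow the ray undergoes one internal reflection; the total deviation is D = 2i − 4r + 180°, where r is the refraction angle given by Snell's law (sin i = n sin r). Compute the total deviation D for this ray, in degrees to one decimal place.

138.7°

sin r = sin 54.4° / 1.335 = 0.8131/1.335 = 0.6091; r = 37.52°.
D = 2·54.4° − 4·37.52° + 180° = 108.80° − 150.09° + 180° = 138.71°.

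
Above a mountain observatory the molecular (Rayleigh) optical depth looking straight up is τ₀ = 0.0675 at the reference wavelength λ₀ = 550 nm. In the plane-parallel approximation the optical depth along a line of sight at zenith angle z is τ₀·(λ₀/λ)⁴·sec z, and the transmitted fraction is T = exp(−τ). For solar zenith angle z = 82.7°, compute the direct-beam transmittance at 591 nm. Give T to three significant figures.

sec 82.7° = 7.8700.
τ = 0.0675 × (550/591)⁴ × 7.8700 = 0.0675 × 0.7501 × 7.8700 = 0.3985.
T = exp(−0.3985) = 0.6714.

0.671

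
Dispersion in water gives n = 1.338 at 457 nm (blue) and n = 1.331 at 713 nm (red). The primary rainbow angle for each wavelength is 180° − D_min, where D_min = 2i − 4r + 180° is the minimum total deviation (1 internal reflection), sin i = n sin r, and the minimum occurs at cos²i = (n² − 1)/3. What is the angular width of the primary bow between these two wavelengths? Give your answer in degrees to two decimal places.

1.01°

At 457 nm (n = 1.338): cos²i = 0.26341 → i = 59.120°, r = 39.899°, D_min = 138.643°, rainbow angle = 41.357°.
At 713 nm (n = 1.331): cos²i = 0.25719 → i = 59.527°, r = 40.356°, D_min = 137.630°, rainbow angle = 42.370°.
Angular width = |41.357° − 42.370°| = 1.013°.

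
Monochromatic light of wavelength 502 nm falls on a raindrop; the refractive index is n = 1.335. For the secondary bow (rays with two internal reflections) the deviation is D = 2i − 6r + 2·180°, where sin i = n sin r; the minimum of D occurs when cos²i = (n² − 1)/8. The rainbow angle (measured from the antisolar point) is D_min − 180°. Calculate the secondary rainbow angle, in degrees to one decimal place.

cos²i = (1.78222 − 1)/8 = 0.09778; i = arccos(0.31269) = 71.778°.
sin r = sin 71.778°/1.335 = 0.71150; r = 45.357°.
D_min = 2·71.778° − 6·45.357° + 360° = 231.414°.
Rainbow angle = D_min − 180° = 51.414°.

51.4°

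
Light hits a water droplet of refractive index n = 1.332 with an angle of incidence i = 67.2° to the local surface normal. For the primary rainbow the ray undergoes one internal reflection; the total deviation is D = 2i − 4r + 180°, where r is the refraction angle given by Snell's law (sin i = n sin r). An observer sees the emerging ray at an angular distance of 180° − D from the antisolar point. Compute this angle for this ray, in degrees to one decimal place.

sin r = sin 67.2° / 1.332 = 0.9219/1.332 = 0.6921; r = 43.80°.
D = 2·67.2° − 4·43.80° + 180° = 134.40° − 175.18° + 180° = 139.22°.
Angle from antisolar point = 180° − D = 40.78°.

40.8°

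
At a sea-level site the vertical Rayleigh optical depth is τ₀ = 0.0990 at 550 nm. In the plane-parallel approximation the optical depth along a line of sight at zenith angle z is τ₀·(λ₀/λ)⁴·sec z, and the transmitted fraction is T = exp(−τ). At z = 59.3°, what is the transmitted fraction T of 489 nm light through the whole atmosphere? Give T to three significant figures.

0.733

sec 59.3° = 1.9587.
τ = 0.0990 × (550/489)⁴ × 1.9587 = 0.0990 × 1.6004 × 1.9587 = 0.3103.
T = exp(−0.3103) = 0.7332.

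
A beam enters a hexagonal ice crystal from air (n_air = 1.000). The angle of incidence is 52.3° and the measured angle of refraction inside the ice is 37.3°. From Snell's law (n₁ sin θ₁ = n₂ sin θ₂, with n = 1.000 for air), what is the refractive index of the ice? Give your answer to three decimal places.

1.306

n = sin θ_i / sin θ_r = sin 52.3° / sin 37.3° = 0.7912 / 0.6060 = 1.3057.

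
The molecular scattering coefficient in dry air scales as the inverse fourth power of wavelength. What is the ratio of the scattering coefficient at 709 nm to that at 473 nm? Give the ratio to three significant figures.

0.198

Rayleigh scattering ∝ λ⁻⁴, so the ratio of coefficients is the inverse fourth power of the wavelength ratio.
σ(709)/σ(473) = (473/709)⁴ = (0.6671)⁴ = 0.1981.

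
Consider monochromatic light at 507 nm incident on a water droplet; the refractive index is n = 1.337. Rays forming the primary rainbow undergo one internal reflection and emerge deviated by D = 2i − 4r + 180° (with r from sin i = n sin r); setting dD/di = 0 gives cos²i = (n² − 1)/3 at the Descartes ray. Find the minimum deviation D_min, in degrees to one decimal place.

cos²i = (1.78757 − 1)/3 = 0.26252; i = arccos(0.51237) = 59.178°.
sin r = sin 59.178°/1.337 = 0.64231; r = 39.964°.
D_min = 2·59.178° − 4·39.964° + 180° = 138.500°.

138.5°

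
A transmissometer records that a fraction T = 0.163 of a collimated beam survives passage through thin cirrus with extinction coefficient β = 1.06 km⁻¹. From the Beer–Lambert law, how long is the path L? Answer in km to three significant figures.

Beer–Lambert: T = exp(−βL) ⇒ L = −ln(T)/β = −ln(0.163)/1.06 = 1.8140/1.06 = 1.711 km.

1.71 km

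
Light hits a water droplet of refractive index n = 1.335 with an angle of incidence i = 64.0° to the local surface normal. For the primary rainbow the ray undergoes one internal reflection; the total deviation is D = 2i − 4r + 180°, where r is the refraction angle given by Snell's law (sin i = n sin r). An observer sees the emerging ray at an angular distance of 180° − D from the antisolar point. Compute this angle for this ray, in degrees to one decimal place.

41.3°

sin r = sin 64.0° / 1.335 = 0.8988/1.335 = 0.6733; r = 42.32°.
D = 2·64.0° − 4·42.32° + 180° = 128.00° − 169.27° + 180° = 138.73°.
Angle from antisolar point = 180° − D = 41.27°.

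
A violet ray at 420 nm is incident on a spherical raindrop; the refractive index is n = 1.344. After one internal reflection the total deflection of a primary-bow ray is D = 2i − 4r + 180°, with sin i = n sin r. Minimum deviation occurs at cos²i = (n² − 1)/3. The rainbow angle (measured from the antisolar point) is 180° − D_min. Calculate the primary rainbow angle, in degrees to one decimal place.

cos²i = (1.80634 − 1)/3 = 0.26878; i = arccos(0.51844) = 58.772°.
sin r = sin 58.772°/1.344 = 0.63625; r = 39.512°.
D_min = 2·58.772° − 4·39.512° + 180° = 139.495°.
Rainbow angle = 180° − D_min = 40.505°.

40.5°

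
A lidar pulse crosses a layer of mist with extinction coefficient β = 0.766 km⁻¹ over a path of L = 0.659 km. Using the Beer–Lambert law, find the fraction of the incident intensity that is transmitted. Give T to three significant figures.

0.604

τ = β·L = 0.766 × 0.659 = 0.5048.
T = exp(−0.5048) = 0.6036.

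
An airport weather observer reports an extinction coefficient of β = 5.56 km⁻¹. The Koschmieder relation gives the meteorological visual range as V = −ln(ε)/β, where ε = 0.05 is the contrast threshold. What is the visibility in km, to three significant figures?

V = −ln(0.05) / 5.56 = 2.996 / 5.56 = 0.5388 km.

0.539 km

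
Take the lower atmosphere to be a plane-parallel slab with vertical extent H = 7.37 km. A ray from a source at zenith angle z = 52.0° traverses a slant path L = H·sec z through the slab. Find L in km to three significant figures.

12.0 km

sec z = 1/cos 52.0° = 1.6243.
L = 7.37 × 1.6243 = 11.971 km.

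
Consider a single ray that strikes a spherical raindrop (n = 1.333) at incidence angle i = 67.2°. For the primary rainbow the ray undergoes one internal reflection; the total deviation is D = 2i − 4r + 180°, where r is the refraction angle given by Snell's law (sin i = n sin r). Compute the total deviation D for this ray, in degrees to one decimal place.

sin r = sin 67.2° / 1.333 = 0.9219/1.333 = 0.6916; r = 43.75°.
D = 2·67.2° − 4·43.75° + 180° = 134.40° − 175.02° + 180° = 139.38°.

139.4°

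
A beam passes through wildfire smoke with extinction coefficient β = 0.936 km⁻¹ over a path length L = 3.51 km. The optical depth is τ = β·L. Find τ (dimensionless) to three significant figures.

3.29

τ = β·L = 0.936 × 3.51 = 3.2854.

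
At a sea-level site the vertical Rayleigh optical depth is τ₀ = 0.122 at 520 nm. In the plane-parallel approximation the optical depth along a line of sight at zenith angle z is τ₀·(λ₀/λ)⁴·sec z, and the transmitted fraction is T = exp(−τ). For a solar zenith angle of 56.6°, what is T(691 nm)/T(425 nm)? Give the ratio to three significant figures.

Airmass: sec 56.6° = 1.8166.
τ(691 nm) = 0.122 × (520/691)⁴ × 1.8166 = 0.122 × 0.3207 × 1.8166 = 0.0711.
τ(425 nm) = 0.122 × (520/425)⁴ × 1.8166 = 0.122 × 2.2411 × 1.8166 = 0.4967.
T(691)/T(425) = exp(τ_B − τ_A) = exp(0.4256) = 1.5305.

1.53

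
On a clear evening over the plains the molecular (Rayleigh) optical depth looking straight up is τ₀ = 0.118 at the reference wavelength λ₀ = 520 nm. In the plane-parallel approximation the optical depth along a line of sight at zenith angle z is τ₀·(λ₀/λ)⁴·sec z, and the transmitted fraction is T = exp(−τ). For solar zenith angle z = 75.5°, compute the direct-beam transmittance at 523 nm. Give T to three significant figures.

sec 75.5° = 3.9939.
τ = 0.118 × (520/523)⁴ × 3.9939 = 0.118 × 0.9773 × 3.9939 = 0.4606.
T = exp(−0.4606) = 0.6309.

0.631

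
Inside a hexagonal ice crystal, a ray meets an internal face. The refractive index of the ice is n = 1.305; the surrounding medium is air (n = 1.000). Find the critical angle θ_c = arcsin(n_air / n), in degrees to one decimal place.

50.0°

sin θ_c = n_air / n = 1.000 / 1.305 = 0.7663.
θ_c = arcsin(0.7663) = 50.02°.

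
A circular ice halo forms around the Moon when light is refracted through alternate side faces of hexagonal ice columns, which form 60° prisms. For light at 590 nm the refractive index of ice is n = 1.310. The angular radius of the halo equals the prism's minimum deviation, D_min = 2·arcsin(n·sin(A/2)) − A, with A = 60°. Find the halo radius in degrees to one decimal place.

21.8°

n·sin(A/2) = 1.310 × sin 30° = 1.310 × 0.5000 = 0.6550.
D_min = 2·arcsin(0.6550) − 60° = 2 × 40.920° − 60° = 21.839°.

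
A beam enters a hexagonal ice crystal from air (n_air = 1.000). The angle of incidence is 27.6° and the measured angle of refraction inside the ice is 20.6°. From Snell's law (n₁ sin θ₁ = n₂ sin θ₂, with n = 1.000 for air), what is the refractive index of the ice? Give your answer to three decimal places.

1.317

n = sin θ_i / sin θ_r = sin 27.6° / sin 20.6° = 0.4633 / 0.3518 = 1.3168.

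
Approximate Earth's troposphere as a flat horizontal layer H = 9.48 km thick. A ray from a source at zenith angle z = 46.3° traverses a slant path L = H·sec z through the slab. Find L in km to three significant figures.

13.7 km

sec z = 1/cos 46.3° = 1.4474.
L = 9.48 × 1.4474 = 13.722 km.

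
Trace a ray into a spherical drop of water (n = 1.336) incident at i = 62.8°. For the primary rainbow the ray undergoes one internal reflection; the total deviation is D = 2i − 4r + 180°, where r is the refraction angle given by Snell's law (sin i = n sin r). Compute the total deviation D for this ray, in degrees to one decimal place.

138.6°

sin r = sin 62.8° / 1.336 = 0.8894/1.336 = 0.6657; r = 41.74°.
D = 2·62.8° − 4·41.74° + 180° = 125.60° − 166.95° + 180° = 138.65°.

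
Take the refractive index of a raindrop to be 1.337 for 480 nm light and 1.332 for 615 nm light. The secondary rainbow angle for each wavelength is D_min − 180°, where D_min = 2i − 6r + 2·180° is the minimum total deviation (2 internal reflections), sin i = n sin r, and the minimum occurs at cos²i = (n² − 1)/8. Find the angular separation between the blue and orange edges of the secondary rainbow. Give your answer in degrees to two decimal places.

1.31°

At 480 nm (n = 1.337): cos²i = 0.09845 → i = 71.714°, r = 45.249°, D_min = 231.934°, rainbow angle = 51.934°.
At 615 nm (n = 1.332): cos²i = 0.09678 → i = 71.875°, r = 45.520°, D_min = 230.628°, rainbow angle = 50.628°.
Angular width = |51.934° − 50.628°| = 1.305°.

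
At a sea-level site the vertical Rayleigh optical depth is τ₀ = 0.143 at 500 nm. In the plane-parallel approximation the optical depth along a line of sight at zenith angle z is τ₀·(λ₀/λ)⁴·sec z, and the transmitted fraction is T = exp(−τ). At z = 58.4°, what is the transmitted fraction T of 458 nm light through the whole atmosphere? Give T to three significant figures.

sec 58.4° = 1.9084.
τ = 0.143 × (500/458)⁴ × 1.9084 = 0.143 × 1.4204 × 1.9084 = 0.3876.
T = exp(−0.3876) = 0.6787.

0.679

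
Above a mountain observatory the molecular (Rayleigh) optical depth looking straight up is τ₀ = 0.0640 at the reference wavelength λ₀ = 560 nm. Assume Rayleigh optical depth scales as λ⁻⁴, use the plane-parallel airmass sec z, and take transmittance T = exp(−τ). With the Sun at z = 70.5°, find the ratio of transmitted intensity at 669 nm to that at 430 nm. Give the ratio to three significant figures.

1.58

Airmass: sec 70.5° = 2.9957.
τ(669 nm) = 0.0640 × (560/669)⁴ × 2.9957 = 0.0640 × 0.4910 × 2.9957 = 0.0941.
τ(430 nm) = 0.0640 × (560/430)⁴ × 2.9957 = 0.0640 × 2.8766 × 2.9957 = 0.5515.
T(669)/T(430) = exp(τ_B − τ_A) = exp(0.4574) = 1.5799.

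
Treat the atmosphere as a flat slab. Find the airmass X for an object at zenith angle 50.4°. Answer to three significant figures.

1.57

X = sec z = 1/cos 50.4° = 1/0.6374 = 1.5688.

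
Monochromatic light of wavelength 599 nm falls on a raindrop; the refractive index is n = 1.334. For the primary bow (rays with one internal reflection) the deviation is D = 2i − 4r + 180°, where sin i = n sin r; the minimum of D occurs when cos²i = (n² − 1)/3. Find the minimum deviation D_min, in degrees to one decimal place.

cos²i = (1.77956 − 1)/3 = 0.25985; i = arccos(0.50976) = 59.352°.
sin r = sin 59.352°/1.334 = 0.64492; r = 40.159°.
D_min = 2·59.352° − 4·40.159° + 180° = 138.067°.

138.1°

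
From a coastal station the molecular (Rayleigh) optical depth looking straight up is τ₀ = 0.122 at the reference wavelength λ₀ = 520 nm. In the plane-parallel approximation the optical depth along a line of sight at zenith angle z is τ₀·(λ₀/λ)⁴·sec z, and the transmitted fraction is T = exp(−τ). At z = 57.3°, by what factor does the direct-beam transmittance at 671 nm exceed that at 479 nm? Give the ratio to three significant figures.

1.26

Airmass: sec 57.3° = 1.8510.
τ(671 nm) = 0.122 × (520/671)⁴ × 1.8510 = 0.122 × 0.3607 × 1.8510 = 0.0815.
τ(479 nm) = 0.122 × (520/479)⁴ × 1.8510 = 0.122 × 1.3889 × 1.8510 = 0.3136.
T(671)/T(479) = exp(τ_B − τ_A) = exp(0.2322) = 1.2614.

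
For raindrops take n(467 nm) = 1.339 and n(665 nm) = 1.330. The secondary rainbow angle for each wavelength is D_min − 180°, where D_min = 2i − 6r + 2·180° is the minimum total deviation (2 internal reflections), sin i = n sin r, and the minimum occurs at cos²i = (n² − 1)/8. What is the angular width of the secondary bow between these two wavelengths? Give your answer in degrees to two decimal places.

At 467 nm (n = 1.339): cos²i = 0.09912 → i = 71.650°, r = 45.141°, D_min = 232.451°, rainbow angle = 52.451°.
At 665 nm (n = 1.330): cos²i = 0.09611 → i = 71.940°, r = 45.630°, D_min = 230.101°, rainbow angle = 50.101°.
Angular width = |52.451° − 50.101°| = 2.350°.

2.35°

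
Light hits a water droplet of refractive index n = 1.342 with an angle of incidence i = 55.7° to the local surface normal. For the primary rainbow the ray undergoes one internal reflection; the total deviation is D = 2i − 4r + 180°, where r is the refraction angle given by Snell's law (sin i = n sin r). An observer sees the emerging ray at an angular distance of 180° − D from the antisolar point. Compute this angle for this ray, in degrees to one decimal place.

sin r = sin 55.7° / 1.342 = 0.8261/1.342 = 0.6156; r = 37.99°.
D = 2·55.7° − 4·37.99° + 180° = 111.40° − 151.97° + 180° = 139.43°.
Angle from antisolar point = 180° − D = 40.57°.

40.6°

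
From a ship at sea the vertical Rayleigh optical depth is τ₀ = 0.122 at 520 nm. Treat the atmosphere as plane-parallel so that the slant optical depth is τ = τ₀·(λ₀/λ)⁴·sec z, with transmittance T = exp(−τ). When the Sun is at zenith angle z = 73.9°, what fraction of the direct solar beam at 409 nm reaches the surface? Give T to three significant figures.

sec 73.9° = 3.6060.
τ = 0.122 × (520/409)⁴ × 3.6060 = 0.122 × 2.6129 × 3.6060 = 1.1495.
T = exp(−1.1495) = 0.3168.

0.317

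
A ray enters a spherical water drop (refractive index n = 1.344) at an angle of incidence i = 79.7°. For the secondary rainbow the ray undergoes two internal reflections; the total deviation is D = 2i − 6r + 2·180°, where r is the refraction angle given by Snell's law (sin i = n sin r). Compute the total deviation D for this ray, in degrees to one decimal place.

sin r = sin 79.7° / 1.344 = 0.9839/1.344 = 0.7321; r = 47.06°.
D = 2·79.7° − 6·47.06° + 2·180° = 159.40° − 282.35° + 360° = 237.05°.

237.0°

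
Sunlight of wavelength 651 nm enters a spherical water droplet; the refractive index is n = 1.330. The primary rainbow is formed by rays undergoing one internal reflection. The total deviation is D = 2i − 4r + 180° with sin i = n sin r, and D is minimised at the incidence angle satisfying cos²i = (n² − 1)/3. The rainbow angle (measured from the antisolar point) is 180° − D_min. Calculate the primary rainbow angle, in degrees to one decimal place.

42.5°

cos²i = (1.76890 − 1)/3 = 0.25630; i = arccos(0.50626) = 59.585°.
sin r = sin 59.585°/1.330 = 0.64841; r = 40.422°.
D_min = 2·59.585° − 4·40.422° + 180° = 137.484°.
Rainbow angle = 180° − D_min = 42.516°.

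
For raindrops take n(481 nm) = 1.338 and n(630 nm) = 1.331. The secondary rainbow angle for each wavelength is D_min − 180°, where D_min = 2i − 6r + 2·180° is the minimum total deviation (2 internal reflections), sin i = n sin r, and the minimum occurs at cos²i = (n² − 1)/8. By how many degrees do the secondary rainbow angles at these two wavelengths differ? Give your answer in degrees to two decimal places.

At 481 nm (n = 1.338): cos²i = 0.09878 → i = 71.682°, r = 45.195°, D_min = 232.193°, rainbow angle = 52.193°.
At 630 nm (n = 1.331): cos²i = 0.09645 → i = 71.907°, r = 45.575°, D_min = 230.365°, rainbow angle = 50.365°.
Angular width = |52.193° − 50.365°| = 1.828°.

1.83°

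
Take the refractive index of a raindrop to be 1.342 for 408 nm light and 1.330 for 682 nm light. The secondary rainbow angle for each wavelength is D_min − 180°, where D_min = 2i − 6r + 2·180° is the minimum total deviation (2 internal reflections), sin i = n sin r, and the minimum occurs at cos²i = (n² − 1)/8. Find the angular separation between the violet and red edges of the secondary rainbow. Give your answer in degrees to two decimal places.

At 408 nm (n = 1.342): cos²i = 0.10012 → i = 71.554°, r = 44.981°, D_min = 233.222°, rainbow angle = 53.222°.
At 682 nm (n = 1.330): cos²i = 0.09611 → i = 71.940°, r = 45.630°, D_min = 230.101°, rainbow angle = 50.101°.
Angular width = |53.222° − 50.101°| = 3.121°.

3.12°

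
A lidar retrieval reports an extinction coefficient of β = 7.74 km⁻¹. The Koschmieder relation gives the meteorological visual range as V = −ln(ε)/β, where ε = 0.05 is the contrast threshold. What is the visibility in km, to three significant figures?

V = −ln(0.05) / 7.74 = 2.996 / 7.74 = 0.3870 km.

0.387 km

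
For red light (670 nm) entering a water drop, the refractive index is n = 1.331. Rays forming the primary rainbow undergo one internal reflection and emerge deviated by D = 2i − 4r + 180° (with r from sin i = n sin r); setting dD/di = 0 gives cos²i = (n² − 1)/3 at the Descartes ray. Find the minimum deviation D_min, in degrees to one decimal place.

137.6°

cos²i = (1.77156 − 1)/3 = 0.25719; i = arccos(0.50714) = 59.527°.
sin r = sin 59.527°/1.331 = 0.64753; r = 40.356°.
D_min = 2·59.527° − 4·40.356° + 180° = 137.630°.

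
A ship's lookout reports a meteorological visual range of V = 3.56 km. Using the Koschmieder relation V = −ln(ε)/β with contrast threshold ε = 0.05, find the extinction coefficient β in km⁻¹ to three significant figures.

0.841 km⁻¹

β = −ln(0.05) / V = 2.996 / 3.56 = 0.8415 km⁻¹.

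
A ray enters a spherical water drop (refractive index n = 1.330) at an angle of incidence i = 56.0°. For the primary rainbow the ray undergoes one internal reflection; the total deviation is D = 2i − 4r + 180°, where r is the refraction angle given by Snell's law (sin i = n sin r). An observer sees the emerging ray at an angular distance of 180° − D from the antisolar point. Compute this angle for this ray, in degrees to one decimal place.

42.2°

sin r = sin 56.0° / 1.330 = 0.8290/1.330 = 0.6233; r = 38.56°.
D = 2·56.0° − 4·38.56° + 180° = 112.00° − 154.24° + 180° = 137.76°.
Angle from antisolar point = 180° − D = 42.24°.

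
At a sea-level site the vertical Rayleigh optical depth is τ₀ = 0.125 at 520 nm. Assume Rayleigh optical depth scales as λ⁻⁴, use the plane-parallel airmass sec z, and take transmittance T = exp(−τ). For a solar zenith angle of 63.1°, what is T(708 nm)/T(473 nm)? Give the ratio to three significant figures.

Airmass: sec 63.1° = 2.2103.
τ(708 nm) = 0.125 × (520/708)⁴ × 2.2103 = 0.125 × 0.2910 × 2.2103 = 0.0804.
τ(473 nm) = 0.125 × (520/473)⁴ × 2.2103 = 0.125 × 1.4607 × 2.2103 = 0.4036.
T(708)/T(473) = exp(τ_B − τ_A) = exp(0.3232) = 1.3815.

1.38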